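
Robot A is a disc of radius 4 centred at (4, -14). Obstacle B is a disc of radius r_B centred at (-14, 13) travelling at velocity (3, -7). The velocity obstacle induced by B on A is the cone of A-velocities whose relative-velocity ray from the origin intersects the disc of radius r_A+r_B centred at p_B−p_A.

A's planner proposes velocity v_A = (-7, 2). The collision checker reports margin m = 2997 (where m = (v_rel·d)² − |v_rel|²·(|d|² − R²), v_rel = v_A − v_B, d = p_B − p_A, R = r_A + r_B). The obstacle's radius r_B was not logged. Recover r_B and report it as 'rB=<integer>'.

m = 2997
d = (-18, 27);  v_rel = (-10, 9),  |v_rel|² = 181
v_rel×d = (-10)·(27) − (9)·(-18) = -108
since m = R²·181 − (-108)²:  R² = (11664 + 2997) / 181 = 81
R = √81 = 9  ⇒  r_B = 9 − 4 = 5

rB=5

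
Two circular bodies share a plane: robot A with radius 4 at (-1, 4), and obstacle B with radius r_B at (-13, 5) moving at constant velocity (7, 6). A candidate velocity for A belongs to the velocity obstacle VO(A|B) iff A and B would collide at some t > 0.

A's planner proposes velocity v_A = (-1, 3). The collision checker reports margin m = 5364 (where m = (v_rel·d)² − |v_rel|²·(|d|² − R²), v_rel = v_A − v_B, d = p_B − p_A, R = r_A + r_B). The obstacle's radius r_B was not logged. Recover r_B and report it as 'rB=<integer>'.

m = 5364
d = (-12, 1);  v_rel = (-8, -3),  |v_rel|² = 73
v_rel×d = (-8)·(1) − (-3)·(-12) = -44
since m = R²·73 − (-44)²:  R² = (1936 + 5364) / 73 = 100
R = √100 = 10  ⇒  r_B = 10 − 4 = 6

rB=6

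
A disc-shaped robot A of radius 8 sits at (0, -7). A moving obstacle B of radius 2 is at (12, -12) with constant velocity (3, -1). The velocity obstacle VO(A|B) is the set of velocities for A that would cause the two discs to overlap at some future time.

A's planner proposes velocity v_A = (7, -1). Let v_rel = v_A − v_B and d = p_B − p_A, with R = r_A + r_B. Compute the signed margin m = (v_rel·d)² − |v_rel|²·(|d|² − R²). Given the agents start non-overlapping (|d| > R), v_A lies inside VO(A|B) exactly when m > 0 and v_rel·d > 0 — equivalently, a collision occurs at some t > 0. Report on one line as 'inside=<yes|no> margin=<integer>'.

d = (12, -5),  |d|² = 169;  R = 8+2 = 10,  c = 169−10² = 69
v_rel = (4, 0),  |v_rel|² = 16;  v_rel·d = (4)·(12) + (0)·(-5) = 48
16·t² − 96·t + 69 = 0  ⇒  m = 48² − 16·69 = 1200
m = 1200 > 0,  v_rel·d = 48 > 0  ⇒  inside

inside=yes margin=1200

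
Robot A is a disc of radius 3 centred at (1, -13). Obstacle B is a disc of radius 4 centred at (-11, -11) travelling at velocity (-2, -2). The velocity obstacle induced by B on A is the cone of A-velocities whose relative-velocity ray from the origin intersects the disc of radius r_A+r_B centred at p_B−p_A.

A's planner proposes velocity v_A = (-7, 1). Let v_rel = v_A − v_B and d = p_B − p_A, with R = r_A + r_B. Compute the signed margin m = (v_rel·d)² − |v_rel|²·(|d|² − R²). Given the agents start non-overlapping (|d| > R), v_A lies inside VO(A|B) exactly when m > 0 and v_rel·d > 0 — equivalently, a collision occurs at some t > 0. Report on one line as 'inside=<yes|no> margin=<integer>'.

d = (-12, 2),  |d|² = 148;  R = 3+4 = 7,  c = 148−7² = 99
v_rel = (-5, 3),  |v_rel|² = 34;  v_rel·d = (-5)·(-12) + (3)·(2) = 66
34·t² − 132·t + 99 = 0  ⇒  m = 66² − 34·99 = 990
m = 990 > 0,  v_rel·d = 66 > 0  ⇒  inside

inside=yes margin=990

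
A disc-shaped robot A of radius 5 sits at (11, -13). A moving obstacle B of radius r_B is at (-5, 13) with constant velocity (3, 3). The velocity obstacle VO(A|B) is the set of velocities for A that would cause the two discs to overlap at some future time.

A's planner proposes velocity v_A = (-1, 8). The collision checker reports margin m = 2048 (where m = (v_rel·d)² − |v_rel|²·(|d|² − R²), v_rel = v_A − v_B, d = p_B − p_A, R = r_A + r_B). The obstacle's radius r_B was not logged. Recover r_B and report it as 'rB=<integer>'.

m = 2048
d = (-16, 26);  v_rel = (-4, 5),  |v_rel|² = 41
v_rel×d = (-4)·(26) − (5)·(-16) = -24
since m = R²·41 − (-24)²:  R² = (576 + 2048) / 41 = 64
R = √64 = 8  ⇒  r_B = 8 − 5 = 3

rB=3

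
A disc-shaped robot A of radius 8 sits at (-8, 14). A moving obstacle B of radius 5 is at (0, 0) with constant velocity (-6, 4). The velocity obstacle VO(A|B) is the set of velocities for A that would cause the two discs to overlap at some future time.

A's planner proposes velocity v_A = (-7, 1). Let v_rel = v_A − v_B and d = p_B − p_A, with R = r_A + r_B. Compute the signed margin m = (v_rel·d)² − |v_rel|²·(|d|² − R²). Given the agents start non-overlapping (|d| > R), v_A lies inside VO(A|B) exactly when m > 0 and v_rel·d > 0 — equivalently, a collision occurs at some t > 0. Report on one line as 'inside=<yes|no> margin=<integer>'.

d = (8, -14),  |d|² = 260;  R = 8+5 = 13,  c = 260−13² = 91
v_rel = (-1, -3),  |v_rel|² = 10;  v_rel·d = (-1)·(8) + (-3)·(-14) = 34
10·t² − 68·t + 91 = 0  ⇒  m = 34² − 10·91 = 246
m = 246 > 0,  v_rel·d = 34 > 0  ⇒  inside

inside=yes margin=246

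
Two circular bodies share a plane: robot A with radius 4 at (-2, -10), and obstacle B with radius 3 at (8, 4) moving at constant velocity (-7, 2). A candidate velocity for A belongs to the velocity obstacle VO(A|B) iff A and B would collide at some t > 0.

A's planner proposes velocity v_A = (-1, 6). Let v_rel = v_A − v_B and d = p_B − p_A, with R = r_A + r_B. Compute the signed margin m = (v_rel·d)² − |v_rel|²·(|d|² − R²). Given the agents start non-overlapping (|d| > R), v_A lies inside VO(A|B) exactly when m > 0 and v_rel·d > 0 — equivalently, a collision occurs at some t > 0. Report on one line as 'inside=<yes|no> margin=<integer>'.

d = (10, 14),  |d|² = 296;  R = 4+3 = 7,  c = 296−7² = 247
v_rel = (6, 4),  |v_rel|² = 52;  v_rel·d = (6)·(10) + (4)·(14) = 116
52·t² − 232·t + 247 = 0  ⇒  m = 116² − 52·247 = 612
m = 612 > 0,  v_rel·d = 116 > 0  ⇒  inside

inside=yes margin=612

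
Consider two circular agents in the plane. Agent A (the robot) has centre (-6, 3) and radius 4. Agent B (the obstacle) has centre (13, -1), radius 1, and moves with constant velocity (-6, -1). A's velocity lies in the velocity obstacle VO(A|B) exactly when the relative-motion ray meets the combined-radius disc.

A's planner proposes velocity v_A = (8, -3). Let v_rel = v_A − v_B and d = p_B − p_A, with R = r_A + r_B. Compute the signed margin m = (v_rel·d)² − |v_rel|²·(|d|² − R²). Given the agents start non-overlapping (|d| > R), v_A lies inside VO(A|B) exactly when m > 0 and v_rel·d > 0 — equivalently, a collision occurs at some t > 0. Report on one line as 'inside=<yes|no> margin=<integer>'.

d = (19, -4),  |d|² = 377;  R = 4+1 = 5,  c = 377−5² = 352
v_rel = (14, -2),  |v_rel|² = 200;  v_rel·d = (14)·(19) + (-2)·(-4) = 274
200·t² − 548·t + 352 = 0  ⇒  m = 274² − 200·352 = 4676
m = 4676 > 0,  v_rel·d = 274 > 0  ⇒  inside

inside=yes margin=4676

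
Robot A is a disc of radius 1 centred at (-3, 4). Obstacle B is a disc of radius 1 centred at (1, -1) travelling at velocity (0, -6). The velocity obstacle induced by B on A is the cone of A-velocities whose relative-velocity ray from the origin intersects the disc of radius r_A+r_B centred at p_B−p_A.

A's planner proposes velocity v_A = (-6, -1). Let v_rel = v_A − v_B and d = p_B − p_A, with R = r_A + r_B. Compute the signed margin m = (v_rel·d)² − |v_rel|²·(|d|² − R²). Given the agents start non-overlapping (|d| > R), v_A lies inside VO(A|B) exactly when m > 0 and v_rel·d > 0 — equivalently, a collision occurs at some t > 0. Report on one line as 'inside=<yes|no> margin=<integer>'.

d = (4, -5),  |d|² = 41;  R = 1+1 = 2,  c = 41−2² = 37
v_rel = (-6, 5),  |v_rel|² = 61;  v_rel·d = (-6)·(4) + (5)·(-5) = -49
61·t² + 98·t + 37 = 0  ⇒  m = (-49)² − 61·37 = 144
m = 144 > 0,  v_rel·d = -49 < 0  ⇒  outside

inside=no margin=144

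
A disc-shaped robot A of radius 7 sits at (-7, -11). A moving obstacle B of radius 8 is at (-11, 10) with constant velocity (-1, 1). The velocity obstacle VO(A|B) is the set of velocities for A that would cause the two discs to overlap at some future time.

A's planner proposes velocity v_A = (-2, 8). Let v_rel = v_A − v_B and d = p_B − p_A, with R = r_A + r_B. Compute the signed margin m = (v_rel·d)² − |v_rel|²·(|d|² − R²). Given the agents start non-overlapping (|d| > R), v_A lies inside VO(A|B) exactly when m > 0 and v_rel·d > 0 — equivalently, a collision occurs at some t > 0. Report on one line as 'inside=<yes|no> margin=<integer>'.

d = (-4, 21),  |d|² = 457;  R = 7+8 = 15,  c = 457−15² = 232
v_rel = (-1, 7),  |v_rel|² = 50;  v_rel·d = (-1)·(-4) + (7)·(21) = 151
50·t² − 302·t + 232 = 0  ⇒  m = 151² − 50·232 = 11201
m = 11201 > 0,  v_rel·d = 151 > 0  ⇒  inside

inside=yes margin=11201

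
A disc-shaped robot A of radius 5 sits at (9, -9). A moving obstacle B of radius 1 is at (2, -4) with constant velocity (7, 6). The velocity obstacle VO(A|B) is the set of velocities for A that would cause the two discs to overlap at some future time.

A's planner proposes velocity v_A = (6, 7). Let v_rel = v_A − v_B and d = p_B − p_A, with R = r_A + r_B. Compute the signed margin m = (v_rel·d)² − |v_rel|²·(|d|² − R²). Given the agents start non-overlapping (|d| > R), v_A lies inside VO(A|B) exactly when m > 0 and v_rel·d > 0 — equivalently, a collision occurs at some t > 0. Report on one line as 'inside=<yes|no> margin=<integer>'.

d = (-7, 5),  |d|² = 74;  R = 5+1 = 6,  c = 74−6² = 38
v_rel = (-1, 1),  |v_rel|² = 2;  v_rel·d = (-1)·(-7) + (1)·(5) = 12
2·t² − 24·t + 38 = 0  ⇒  m = 12² − 2·38 = 68
m = 68 > 0,  v_rel·d = 12 > 0  ⇒  inside

inside=yes margin=68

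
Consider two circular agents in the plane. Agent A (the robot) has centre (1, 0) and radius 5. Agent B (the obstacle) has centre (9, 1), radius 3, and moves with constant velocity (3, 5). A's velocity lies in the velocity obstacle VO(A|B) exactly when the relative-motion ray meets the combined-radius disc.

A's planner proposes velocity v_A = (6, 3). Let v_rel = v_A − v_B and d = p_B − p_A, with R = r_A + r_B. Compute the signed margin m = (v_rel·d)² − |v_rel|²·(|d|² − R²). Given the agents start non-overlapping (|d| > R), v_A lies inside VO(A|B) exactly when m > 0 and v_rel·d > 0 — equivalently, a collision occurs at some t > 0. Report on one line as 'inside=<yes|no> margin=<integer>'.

d = (8, 1),  |d|² = 65;  R = 5+3 = 8,  c = 65−8² = 1
v_rel = (3, -2),  |v_rel|² = 13;  v_rel·d = (3)·(8) + (-2)·(1) = 22
13·t² − 44·t + 1 = 0  ⇒  m = 22² − 13·1 = 471
m = 471 > 0,  v_rel·d = 22 > 0  ⇒  inside

inside=yes margin=471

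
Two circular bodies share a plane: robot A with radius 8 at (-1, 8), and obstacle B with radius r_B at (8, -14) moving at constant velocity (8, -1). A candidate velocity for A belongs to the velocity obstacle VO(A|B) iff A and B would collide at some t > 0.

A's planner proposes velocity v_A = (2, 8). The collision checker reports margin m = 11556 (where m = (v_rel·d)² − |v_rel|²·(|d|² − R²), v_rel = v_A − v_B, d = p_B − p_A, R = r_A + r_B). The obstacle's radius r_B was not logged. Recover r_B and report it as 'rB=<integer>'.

m = 11556
d = (9, -22);  v_rel = (-6, 9),  |v_rel|² = 117
v_rel×d = (-6)·(-22) − (9)·(9) = 51
since m = R²·117 − 51²:  R² = (2601 + 11556) / 117 = 121
R = √121 = 11  ⇒  r_B = 11 − 8 = 3

rB=3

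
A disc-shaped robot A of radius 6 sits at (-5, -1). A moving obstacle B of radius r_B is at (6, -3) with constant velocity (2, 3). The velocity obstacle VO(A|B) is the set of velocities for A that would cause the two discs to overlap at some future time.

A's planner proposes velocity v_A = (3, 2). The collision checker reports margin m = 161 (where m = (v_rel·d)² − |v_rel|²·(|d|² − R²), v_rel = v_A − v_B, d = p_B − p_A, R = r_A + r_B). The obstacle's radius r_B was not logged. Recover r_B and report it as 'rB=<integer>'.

m = 161
d = (11, -2);  v_rel = (1, -1),  |v_rel|² = 2
v_rel×d = (1)·(-2) − (-1)·(11) = 9
since m = R²·2 − 9²:  R² = (81 + 161) / 2 = 121
R = √121 = 11  ⇒  r_B = 11 − 6 = 5

rB=5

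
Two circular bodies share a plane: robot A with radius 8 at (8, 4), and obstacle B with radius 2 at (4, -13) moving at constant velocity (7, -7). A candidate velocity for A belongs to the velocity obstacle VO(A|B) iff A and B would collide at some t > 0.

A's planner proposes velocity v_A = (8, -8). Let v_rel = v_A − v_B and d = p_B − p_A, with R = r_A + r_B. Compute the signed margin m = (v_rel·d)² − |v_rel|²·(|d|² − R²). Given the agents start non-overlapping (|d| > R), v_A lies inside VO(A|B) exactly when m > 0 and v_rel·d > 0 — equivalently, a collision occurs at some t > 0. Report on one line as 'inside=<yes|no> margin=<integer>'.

d = (-4, -17),  |d|² = 305;  R = 8+2 = 10,  c = 305−10² = 205
v_rel = (1, -1),  |v_rel|² = 2;  v_rel·d = (1)·(-4) + (-1)·(-17) = 13
2·t² − 26·t + 205 = 0  ⇒  m = 13² − 2·205 = -241
m = -241 < 0,  v_rel·d = 13 > 0  ⇒  outside

inside=no margin=-241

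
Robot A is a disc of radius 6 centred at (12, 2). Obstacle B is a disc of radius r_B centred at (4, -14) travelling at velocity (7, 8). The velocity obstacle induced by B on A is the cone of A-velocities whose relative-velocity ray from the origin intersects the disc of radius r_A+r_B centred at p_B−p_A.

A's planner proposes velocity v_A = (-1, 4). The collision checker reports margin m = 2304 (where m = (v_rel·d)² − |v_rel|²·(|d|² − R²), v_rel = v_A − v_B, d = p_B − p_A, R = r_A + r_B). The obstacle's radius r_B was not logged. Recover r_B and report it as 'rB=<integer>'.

m = 2304
d = (-8, -16);  v_rel = (-8, -4),  |v_rel|² = 80
v_rel×d = (-8)·(-16) − (-4)·(-8) = 96
since m = R²·80 − 96²:  R² = (9216 + 2304) / 80 = 144
R = √144 = 12  ⇒  r_B = 12 − 6 = 6

rB=6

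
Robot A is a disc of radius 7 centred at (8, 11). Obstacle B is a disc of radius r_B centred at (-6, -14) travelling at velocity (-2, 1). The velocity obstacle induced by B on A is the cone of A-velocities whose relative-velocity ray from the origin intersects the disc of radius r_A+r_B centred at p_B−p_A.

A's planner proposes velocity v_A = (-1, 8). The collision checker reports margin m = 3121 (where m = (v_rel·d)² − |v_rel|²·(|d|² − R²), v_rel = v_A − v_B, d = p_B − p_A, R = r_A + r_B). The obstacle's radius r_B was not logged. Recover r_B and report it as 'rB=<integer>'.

m = 3121
d = (-14, -25);  v_rel = (1, 7),  |v_rel|² = 50
v_rel×d = (1)·(-25) − (7)·(-14) = 73
since m = R²·50 − 73²:  R² = (5329 + 3121) / 50 = 169
R = √169 = 13  ⇒  r_B = 13 − 7 = 6

rB=6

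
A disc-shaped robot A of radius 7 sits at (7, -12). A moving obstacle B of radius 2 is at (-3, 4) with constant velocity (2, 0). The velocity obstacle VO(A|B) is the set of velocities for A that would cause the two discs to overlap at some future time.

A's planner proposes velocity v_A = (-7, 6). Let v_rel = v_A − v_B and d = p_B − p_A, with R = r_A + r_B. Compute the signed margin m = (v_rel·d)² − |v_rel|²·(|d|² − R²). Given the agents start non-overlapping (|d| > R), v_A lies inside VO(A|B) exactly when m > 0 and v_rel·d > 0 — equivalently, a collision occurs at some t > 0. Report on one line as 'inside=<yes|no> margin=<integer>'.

d = (-10, 16),  |d|² = 356;  R = 7+2 = 9,  c = 356−9² = 275
v_rel = (-9, 6),  |v_rel|² = 117;  v_rel·d = (-9)·(-10) + (6)·(16) = 186
117·t² − 372·t + 275 = 0  ⇒  m = 186² − 117·275 = 2421
m = 2421 > 0,  v_rel·d = 186 > 0  ⇒  inside

inside=yes margin=2421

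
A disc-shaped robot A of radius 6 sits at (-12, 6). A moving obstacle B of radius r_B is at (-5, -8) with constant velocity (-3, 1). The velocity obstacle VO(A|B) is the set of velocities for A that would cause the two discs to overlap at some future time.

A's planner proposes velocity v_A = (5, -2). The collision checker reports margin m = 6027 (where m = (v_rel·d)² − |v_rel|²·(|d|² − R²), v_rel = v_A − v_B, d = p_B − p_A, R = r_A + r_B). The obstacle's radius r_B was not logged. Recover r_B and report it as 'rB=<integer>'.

m = 6027
d = (7, -14);  v_rel = (8, -3),  |v_rel|² = 73
v_rel×d = (8)·(-14) − (-3)·(7) = -91
since m = R²·73 − (-91)²:  R² = (8281 + 6027) / 73 = 196
R = √196 = 14  ⇒  r_B = 14 − 6 = 8

rB=8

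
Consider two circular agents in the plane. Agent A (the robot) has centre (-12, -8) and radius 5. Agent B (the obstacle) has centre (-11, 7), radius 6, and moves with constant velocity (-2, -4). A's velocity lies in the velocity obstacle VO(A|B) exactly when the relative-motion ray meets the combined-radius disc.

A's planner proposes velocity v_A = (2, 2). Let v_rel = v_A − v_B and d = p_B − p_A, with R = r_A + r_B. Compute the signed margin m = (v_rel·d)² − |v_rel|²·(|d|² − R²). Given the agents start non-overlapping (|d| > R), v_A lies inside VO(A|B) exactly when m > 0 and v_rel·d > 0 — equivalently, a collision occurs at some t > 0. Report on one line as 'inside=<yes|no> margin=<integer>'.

d = (1, 15),  |d|² = 226;  R = 5+6 = 11,  c = 226−11² = 105
v_rel = (4, 6),  |v_rel|² = 52;  v_rel·d = (4)·(1) + (6)·(15) = 94
52·t² − 188·t + 105 = 0  ⇒  m = 94² − 52·105 = 3376
m = 3376 > 0,  v_rel·d = 94 > 0  ⇒  inside

inside=yes margin=3376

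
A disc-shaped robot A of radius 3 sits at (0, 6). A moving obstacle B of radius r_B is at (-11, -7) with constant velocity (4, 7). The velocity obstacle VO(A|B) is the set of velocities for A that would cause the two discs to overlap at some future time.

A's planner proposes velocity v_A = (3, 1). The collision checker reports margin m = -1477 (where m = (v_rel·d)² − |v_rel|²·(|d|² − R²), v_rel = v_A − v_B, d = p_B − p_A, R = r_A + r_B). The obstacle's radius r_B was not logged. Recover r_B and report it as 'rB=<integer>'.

m = -1477
d = (-11, -13);  v_rel = (-1, -6),  |v_rel|² = 37
v_rel×d = (-1)·(-13) − (-6)·(-11) = -53
since m = R²·37 − (-53)²:  R² = (2809 + -1477) / 37 = 36
R = √36 = 6  ⇒  r_B = 6 − 3 = 3

rB=3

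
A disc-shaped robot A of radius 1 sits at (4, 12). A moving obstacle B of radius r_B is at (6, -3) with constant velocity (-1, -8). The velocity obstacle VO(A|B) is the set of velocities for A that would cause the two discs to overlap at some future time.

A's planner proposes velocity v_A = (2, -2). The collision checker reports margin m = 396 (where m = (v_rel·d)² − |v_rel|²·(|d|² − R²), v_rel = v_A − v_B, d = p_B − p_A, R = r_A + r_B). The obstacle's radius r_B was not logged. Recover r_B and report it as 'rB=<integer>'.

m = 396
d = (2, -15);  v_rel = (3, 6),  |v_rel|² = 45
v_rel×d = (3)·(-15) − (6)·(2) = -57
since m = R²·45 − (-57)²:  R² = (3249 + 396) / 45 = 81
R = √81 = 9  ⇒  r_B = 9 − 1 = 8

rB=8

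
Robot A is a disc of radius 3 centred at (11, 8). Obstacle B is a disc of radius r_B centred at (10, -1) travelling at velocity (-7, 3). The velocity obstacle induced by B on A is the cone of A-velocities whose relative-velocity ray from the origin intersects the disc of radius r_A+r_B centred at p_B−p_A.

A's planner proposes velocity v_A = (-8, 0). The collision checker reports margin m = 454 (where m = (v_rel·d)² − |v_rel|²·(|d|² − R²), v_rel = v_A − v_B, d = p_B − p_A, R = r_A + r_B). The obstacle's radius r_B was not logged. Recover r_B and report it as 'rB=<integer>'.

m = 454
d = (-1, -9);  v_rel = (-1, -3),  |v_rel|² = 10
v_rel×d = (-1)·(-9) − (-3)·(-1) = 6
since m = R²·10 − 6²:  R² = (36 + 454) / 10 = 49
R = √49 = 7  ⇒  r_B = 7 − 3 = 4

rB=4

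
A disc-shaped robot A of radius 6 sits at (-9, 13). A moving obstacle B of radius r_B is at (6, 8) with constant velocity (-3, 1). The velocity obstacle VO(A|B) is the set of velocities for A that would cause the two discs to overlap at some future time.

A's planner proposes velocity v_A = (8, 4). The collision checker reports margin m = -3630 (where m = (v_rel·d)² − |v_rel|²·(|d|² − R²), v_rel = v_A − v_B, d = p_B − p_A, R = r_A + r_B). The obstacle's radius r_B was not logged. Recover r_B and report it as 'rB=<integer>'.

m = -3630
d = (15, -5);  v_rel = (11, 3),  |v_rel|² = 130
v_rel×d = (11)·(-5) − (3)·(15) = -100
since m = R²·130 − (-100)²:  R² = (10000 + -3630) / 130 = 49
R = √49 = 7  ⇒  r_B = 7 − 6 = 1

rB=1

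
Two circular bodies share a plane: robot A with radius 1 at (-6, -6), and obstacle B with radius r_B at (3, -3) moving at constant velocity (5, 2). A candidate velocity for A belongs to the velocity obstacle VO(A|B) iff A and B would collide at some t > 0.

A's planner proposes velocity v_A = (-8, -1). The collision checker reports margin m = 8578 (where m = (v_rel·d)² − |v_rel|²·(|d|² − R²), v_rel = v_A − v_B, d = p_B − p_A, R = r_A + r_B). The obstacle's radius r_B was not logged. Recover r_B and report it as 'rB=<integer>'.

m = 8578
d = (9, 3);  v_rel = (-13, -3),  |v_rel|² = 178
v_rel×d = (-13)·(3) − (-3)·(9) = -12
since m = R²·178 − (-12)²:  R² = (144 + 8578) / 178 = 49
R = √49 = 7  ⇒  r_B = 7 − 1 = 6

rB=6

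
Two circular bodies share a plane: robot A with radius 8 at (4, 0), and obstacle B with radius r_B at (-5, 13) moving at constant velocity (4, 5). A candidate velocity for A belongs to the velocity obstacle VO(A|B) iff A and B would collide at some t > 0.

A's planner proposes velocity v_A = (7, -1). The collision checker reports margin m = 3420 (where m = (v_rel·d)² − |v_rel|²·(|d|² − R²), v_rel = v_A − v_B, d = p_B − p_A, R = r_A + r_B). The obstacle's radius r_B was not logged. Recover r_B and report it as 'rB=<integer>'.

m = 3420
d = (-9, 13);  v_rel = (3, -6),  |v_rel|² = 45
v_rel×d = (3)·(13) − (-6)·(-9) = -15
since m = R²·45 − (-15)²:  R² = (225 + 3420) / 45 = 81
R = √81 = 9  ⇒  r_B = 9 − 8 = 1

rB=1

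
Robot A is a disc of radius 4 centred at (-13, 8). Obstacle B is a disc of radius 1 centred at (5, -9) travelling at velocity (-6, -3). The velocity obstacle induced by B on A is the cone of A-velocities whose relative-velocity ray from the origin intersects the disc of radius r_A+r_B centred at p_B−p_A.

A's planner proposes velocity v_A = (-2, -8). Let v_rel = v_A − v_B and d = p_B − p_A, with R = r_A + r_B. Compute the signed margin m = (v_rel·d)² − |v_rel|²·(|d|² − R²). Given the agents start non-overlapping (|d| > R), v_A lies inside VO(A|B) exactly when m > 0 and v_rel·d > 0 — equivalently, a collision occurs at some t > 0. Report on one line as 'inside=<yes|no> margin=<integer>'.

d = (18, -17),  |d|² = 613;  R = 4+1 = 5,  c = 613−5² = 588
v_rel = (4, -5),  |v_rel|² = 41;  v_rel·d = (4)·(18) + (-5)·(-17) = 157
41·t² − 314·t + 588 = 0  ⇒  m = 157² − 41·588 = 541
m = 541 > 0,  v_rel·d = 157 > 0  ⇒  inside

inside=yes margin=541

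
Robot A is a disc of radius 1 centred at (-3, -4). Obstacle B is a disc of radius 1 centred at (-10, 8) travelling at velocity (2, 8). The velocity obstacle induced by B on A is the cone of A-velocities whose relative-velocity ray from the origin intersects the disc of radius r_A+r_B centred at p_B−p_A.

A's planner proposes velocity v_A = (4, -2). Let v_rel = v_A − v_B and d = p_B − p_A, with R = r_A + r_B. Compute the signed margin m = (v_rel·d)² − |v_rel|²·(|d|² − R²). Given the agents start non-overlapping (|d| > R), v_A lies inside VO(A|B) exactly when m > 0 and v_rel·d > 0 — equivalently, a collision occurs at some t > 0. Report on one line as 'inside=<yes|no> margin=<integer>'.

d = (-7, 12),  |d|² = 193;  R = 1+1 = 2,  c = 193−2² = 189
v_rel = (2, -10),  |v_rel|² = 104;  v_rel·d = (2)·(-7) + (-10)·(12) = -134
104·t² + 268·t + 189 = 0  ⇒  m = (-134)² − 104·189 = -1700
m = -1700 < 0,  v_rel·d = -134 < 0  ⇒  outside

inside=no margin=-1700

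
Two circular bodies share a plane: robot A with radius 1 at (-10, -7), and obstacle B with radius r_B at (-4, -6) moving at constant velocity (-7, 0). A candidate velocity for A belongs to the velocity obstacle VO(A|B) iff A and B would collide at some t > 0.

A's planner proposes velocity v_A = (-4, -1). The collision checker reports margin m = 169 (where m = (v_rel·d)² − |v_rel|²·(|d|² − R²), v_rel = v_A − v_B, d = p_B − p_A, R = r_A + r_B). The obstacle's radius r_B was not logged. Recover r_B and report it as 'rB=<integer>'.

m = 169
d = (6, 1);  v_rel = (3, -1),  |v_rel|² = 10
v_rel×d = (3)·(1) − (-1)·(6) = 9
since m = R²·10 − 9²:  R² = (81 + 169) / 10 = 25
R = √25 = 5  ⇒  r_B = 5 − 1 = 4

rB=4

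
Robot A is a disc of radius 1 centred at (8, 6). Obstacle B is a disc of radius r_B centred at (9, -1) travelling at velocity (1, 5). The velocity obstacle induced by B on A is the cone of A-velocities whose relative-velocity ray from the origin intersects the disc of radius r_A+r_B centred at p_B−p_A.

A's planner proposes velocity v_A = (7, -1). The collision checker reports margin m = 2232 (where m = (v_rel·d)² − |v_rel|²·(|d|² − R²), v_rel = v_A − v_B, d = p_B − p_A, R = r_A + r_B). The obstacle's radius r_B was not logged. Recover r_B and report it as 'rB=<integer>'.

m = 2232
d = (1, -7);  v_rel = (6, -6),  |v_rel|² = 72
v_rel×d = (6)·(-7) − (-6)·(1) = -36
since m = R²·72 − (-36)²:  R² = (1296 + 2232) / 72 = 49
R = √49 = 7  ⇒  r_B = 7 − 1 = 6

rB=6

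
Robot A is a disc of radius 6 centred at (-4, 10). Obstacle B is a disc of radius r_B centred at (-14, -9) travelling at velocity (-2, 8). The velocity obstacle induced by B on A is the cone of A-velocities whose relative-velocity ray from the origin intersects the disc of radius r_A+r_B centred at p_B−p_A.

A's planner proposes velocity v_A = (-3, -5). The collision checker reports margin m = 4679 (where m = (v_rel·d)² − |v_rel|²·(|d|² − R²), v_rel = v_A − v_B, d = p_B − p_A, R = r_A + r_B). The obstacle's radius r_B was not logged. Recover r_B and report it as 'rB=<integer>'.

m = 4679
d = (-10, -19);  v_rel = (-1, -13),  |v_rel|² = 170
v_rel×d = (-1)·(-19) − (-13)·(-10) = -111
since m = R²·170 − (-111)²:  R² = (12321 + 4679) / 170 = 100
R = √100 = 10  ⇒  r_B = 10 − 6 = 4

rB=4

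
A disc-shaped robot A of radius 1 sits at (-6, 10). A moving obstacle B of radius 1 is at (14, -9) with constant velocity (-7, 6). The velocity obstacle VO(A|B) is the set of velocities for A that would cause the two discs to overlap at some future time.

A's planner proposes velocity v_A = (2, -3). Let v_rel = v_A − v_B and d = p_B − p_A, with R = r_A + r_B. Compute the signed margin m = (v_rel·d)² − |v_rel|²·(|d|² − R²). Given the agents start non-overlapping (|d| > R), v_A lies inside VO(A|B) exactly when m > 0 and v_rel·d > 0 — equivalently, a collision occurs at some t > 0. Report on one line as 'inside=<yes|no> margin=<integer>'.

d = (20, -19),  |d|² = 761;  R = 1+1 = 2,  c = 761−2² = 757
v_rel = (9, -9),  |v_rel|² = 162;  v_rel·d = (9)·(20) + (-9)·(-19) = 351
162·t² − 702·t + 757 = 0  ⇒  m = 351² − 162·757 = 567
m = 567 > 0,  v_rel·d = 351 > 0  ⇒  inside

inside=yes margin=567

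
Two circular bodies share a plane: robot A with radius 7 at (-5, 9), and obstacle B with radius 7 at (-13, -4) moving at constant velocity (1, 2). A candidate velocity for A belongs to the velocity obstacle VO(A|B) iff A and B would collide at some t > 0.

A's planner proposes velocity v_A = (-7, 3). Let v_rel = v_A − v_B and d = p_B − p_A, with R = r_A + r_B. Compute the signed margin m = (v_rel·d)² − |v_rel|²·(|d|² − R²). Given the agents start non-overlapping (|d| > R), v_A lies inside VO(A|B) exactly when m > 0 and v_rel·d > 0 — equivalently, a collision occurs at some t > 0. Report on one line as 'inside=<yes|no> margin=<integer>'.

d = (-8, -13),  |d|² = 233;  R = 7+7 = 14,  c = 233−14² = 37
v_rel = (-8, 1),  |v_rel|² = 65;  v_rel·d = (-8)·(-8) + (1)·(-13) = 51
65·t² − 102·t + 37 = 0  ⇒  m = 51² − 65·37 = 196
m = 196 > 0,  v_rel·d = 51 > 0  ⇒  inside

inside=yes margin=196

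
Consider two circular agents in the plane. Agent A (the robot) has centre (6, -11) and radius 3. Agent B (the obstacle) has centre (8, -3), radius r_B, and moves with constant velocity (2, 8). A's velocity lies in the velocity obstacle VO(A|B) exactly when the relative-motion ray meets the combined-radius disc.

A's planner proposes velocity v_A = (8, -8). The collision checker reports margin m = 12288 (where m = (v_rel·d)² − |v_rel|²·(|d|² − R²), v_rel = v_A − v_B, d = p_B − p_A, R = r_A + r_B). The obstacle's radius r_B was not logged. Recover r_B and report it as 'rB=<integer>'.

m = 12288
d = (2, 8);  v_rel = (6, -16),  |v_rel|² = 292
v_rel×d = (6)·(8) − (-16)·(2) = 80
since m = R²·292 − 80²:  R² = (6400 + 12288) / 292 = 64
R = √64 = 8  ⇒  r_B = 8 − 3 = 5

rB=5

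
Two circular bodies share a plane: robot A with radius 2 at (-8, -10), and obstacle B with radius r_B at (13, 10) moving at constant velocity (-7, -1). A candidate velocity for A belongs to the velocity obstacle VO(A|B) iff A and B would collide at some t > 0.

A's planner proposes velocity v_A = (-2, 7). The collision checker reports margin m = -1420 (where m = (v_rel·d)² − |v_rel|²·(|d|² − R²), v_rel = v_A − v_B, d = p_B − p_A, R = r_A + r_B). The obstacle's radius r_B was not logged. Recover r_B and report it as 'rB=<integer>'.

m = -1420
d = (21, 20);  v_rel = (5, 8),  |v_rel|² = 89
v_rel×d = (5)·(20) − (8)·(21) = -68
since m = R²·89 − (-68)²:  R² = (4624 + -1420) / 89 = 36
R = √36 = 6  ⇒  r_B = 6 − 2 = 4

rB=4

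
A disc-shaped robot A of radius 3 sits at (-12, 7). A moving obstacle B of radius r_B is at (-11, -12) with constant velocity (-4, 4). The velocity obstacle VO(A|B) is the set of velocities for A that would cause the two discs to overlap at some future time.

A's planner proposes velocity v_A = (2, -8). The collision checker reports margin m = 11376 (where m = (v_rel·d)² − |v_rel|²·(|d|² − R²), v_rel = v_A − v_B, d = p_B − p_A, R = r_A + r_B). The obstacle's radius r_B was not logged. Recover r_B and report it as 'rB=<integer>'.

m = 11376
d = (1, -19);  v_rel = (6, -12),  |v_rel|² = 180
v_rel×d = (6)·(-19) − (-12)·(1) = -102
since m = R²·180 − (-102)²:  R² = (10404 + 11376) / 180 = 121
R = √121 = 11  ⇒  r_B = 11 − 3 = 8

rB=8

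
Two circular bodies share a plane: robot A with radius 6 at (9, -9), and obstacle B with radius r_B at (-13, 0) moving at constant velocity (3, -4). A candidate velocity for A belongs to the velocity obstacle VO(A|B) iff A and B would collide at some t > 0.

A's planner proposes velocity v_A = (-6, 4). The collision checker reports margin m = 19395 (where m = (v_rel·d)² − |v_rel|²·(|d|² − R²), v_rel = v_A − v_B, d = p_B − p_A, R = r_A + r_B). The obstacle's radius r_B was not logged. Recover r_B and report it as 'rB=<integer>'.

m = 19395
d = (-22, 9);  v_rel = (-9, 8),  |v_rel|² = 145
v_rel×d = (-9)·(9) − (8)·(-22) = 95
since m = R²·145 − 95²:  R² = (9025 + 19395) / 145 = 196
R = √196 = 14  ⇒  r_B = 14 − 6 = 8

rB=8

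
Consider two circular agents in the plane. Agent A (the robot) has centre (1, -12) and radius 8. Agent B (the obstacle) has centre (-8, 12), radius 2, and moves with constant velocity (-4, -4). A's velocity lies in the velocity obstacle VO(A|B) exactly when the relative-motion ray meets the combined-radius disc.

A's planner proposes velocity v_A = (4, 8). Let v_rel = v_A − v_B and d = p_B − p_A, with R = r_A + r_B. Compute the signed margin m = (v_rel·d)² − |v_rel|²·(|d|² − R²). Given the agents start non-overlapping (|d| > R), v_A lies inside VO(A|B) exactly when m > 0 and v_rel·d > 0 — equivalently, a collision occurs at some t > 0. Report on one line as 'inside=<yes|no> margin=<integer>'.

d = (-9, 24),  |d|² = 657;  R = 8+2 = 10,  c = 657−10² = 557
v_rel = (8, 12),  |v_rel|² = 208;  v_rel·d = (8)·(-9) + (12)·(24) = 216
208·t² − 432·t + 557 = 0  ⇒  m = 216² − 208·557 = -69200
m = -69200 < 0,  v_rel·d = 216 > 0  ⇒  outside

inside=no margin=-69200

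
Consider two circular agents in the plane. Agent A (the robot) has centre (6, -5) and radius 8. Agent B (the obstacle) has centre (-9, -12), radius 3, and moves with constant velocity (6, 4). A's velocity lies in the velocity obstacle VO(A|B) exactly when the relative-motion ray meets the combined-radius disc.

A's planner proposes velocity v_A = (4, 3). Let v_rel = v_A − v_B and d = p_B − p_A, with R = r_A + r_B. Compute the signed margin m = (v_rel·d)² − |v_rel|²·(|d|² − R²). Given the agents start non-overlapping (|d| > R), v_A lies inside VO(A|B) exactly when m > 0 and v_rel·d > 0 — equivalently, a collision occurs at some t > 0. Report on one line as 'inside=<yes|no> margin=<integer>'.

d = (-15, -7),  |d|² = 274;  R = 8+3 = 11,  c = 274−11² = 153
v_rel = (-2, -1),  |v_rel|² = 5;  v_rel·d = (-2)·(-15) + (-1)·(-7) = 37
5·t² − 74·t + 153 = 0  ⇒  m = 37² − 5·153 = 604
m = 604 > 0,  v_rel·d = 37 > 0  ⇒  inside

inside=yes margin=604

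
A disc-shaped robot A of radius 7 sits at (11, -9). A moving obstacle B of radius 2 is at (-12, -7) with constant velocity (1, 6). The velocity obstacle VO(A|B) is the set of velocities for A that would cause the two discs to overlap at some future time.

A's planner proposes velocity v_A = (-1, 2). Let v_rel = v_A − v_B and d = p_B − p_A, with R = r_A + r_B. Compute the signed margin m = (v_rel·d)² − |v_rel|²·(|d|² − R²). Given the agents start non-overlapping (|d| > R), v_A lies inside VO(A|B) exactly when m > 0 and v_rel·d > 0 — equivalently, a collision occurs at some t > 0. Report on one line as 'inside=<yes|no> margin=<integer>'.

d = (-23, 2),  |d|² = 533;  R = 7+2 = 9,  c = 533−9² = 452
v_rel = (-2, -4),  |v_rel|² = 20;  v_rel·d = (-2)·(-23) + (-4)·(2) = 38
20·t² − 76·t + 452 = 0  ⇒  m = 38² − 20·452 = -7596
m = -7596 < 0,  v_rel·d = 38 > 0  ⇒  outside

inside=no margin=-7596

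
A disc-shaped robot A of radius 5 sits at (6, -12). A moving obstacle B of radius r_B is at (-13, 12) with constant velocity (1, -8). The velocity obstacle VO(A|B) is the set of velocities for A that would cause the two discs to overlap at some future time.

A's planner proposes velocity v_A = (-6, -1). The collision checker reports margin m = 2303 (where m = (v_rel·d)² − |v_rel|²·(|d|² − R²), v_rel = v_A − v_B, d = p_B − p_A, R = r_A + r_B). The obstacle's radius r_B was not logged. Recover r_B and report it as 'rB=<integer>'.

m = 2303
d = (-19, 24);  v_rel = (-7, 7),  |v_rel|² = 98
v_rel×d = (-7)·(24) − (7)·(-19) = -35
since m = R²·98 − (-35)²:  R² = (1225 + 2303) / 98 = 36
R = √36 = 6  ⇒  r_B = 6 − 5 = 1

rB=1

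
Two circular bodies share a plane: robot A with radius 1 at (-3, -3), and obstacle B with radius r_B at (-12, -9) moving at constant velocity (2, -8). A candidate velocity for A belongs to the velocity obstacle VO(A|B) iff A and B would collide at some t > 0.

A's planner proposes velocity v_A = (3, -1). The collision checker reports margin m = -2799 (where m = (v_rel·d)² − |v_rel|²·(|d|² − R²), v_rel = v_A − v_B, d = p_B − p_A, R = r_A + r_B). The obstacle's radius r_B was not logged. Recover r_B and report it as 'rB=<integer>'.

m = -2799
d = (-9, -6);  v_rel = (1, 7),  |v_rel|² = 50
v_rel×d = (1)·(-6) − (7)·(-9) = 57
since m = R²·50 − 57²:  R² = (3249 + -2799) / 50 = 9
R = √9 = 3  ⇒  r_B = 3 − 1 = 2

rB=2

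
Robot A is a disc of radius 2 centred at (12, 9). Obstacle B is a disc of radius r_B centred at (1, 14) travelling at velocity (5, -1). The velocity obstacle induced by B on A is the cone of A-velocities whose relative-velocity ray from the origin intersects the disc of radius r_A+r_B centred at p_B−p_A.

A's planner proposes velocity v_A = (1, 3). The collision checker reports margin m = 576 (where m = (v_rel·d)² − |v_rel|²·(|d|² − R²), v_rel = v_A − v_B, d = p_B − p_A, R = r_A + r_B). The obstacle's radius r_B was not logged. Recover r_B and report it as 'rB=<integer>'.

m = 576
d = (-11, 5);  v_rel = (-4, 4),  |v_rel|² = 32
v_rel×d = (-4)·(5) − (4)·(-11) = 24
since m = R²·32 − 24²:  R² = (576 + 576) / 32 = 36
R = √36 = 6  ⇒  r_B = 6 − 2 = 4

rB=4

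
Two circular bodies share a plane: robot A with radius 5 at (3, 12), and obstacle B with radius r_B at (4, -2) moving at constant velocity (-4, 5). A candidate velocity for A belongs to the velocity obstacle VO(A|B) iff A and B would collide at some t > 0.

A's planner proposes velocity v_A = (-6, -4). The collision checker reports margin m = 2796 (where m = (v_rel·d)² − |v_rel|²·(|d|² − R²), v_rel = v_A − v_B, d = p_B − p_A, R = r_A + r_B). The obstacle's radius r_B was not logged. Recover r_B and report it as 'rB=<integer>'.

m = 2796
d = (1, -14);  v_rel = (-2, -9),  |v_rel|² = 85
v_rel×d = (-2)·(-14) − (-9)·(1) = 37
since m = R²·85 − 37²:  R² = (1369 + 2796) / 85 = 49
R = √49 = 7  ⇒  r_B = 7 − 5 = 2

rB=2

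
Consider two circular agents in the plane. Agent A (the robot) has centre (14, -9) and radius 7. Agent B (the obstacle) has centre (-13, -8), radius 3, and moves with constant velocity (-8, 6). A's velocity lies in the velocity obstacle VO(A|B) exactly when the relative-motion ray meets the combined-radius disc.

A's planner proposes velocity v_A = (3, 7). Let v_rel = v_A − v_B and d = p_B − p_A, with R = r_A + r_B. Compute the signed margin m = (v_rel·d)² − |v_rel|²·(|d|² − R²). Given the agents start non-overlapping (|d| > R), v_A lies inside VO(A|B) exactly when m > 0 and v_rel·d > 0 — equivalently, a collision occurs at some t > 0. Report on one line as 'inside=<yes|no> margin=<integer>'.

d = (-27, 1),  |d|² = 730;  R = 7+3 = 10,  c = 730−10² = 630
v_rel = (11, 1),  |v_rel|² = 122;  v_rel·d = (11)·(-27) + (1)·(1) = -296
122·t² + 592·t + 630 = 0  ⇒  m = (-296)² − 122·630 = 10756
m = 10756 > 0,  v_rel·d = -296 < 0  ⇒  outside

inside=no margin=10756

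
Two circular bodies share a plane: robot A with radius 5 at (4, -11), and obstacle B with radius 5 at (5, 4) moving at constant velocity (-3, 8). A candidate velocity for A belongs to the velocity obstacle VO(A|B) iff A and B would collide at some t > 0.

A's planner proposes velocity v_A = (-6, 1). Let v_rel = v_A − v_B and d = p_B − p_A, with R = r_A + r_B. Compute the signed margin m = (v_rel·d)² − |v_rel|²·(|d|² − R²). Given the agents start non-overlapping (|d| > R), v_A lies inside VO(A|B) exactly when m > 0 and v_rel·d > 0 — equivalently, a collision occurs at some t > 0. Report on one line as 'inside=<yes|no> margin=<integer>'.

d = (1, 15),  |d|² = 226;  R = 5+5 = 10,  c = 226−10² = 126
v_rel = (-3, -7),  |v_rel|² = 58;  v_rel·d = (-3)·(1) + (-7)·(15) = -108
58·t² + 216·t + 126 = 0  ⇒  m = (-108)² − 58·126 = 4356
m = 4356 > 0,  v_rel·d = -108 < 0  ⇒  outside

inside=no margin=4356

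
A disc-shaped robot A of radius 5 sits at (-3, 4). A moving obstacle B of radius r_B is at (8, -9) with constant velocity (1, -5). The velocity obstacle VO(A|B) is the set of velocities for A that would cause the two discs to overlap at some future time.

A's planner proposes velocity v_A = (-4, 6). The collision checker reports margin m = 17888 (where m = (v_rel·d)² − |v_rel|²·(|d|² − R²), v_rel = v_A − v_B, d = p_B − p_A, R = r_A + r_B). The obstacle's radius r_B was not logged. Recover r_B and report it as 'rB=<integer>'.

m = 17888
d = (11, -13);  v_rel = (-5, 11),  |v_rel|² = 146
v_rel×d = (-5)·(-13) − (11)·(11) = -56
since m = R²·146 − (-56)²:  R² = (3136 + 17888) / 146 = 144
R = √144 = 12  ⇒  r_B = 12 − 5 = 7

rB=7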